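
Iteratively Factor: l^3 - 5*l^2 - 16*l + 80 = (l - 5)*(l^2 - 16) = (l - 5)*(l + 4)*(l - 4)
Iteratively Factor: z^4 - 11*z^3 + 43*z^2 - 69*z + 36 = (z - 1)*(z^3 - 10*z^2 + 33*z - 36) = (z - 3)*(z - 1)*(z^2 - 7*z + 12) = (z - 4)*(z - 3)*(z - 1)*(z - 3)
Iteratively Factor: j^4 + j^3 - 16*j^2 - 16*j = (j + 1)*(j^3 - 16*j) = (j - 4)*(j + 1)*(j^2 + 4*j) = (j - 4)*(j + 1)*(j + 4)*(j)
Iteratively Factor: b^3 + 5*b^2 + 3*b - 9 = (b + 3)*(b^2 + 2*b - 3) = (b + 3)^2*(b - 1)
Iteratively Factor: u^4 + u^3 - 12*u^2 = (u + 4)*(u^3 - 3*u^2) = (u - 3)*(u + 4)*(u^2) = u*(u - 3)*(u + 4)*(u)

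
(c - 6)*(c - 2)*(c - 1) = c^3 - 9*c^2 + 20*c - 12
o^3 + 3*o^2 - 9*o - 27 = (o - 3)*(o + 3)^2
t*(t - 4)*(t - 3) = t^3 - 7*t^2 + 12*t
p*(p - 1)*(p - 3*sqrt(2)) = p^3 - 3*sqrt(2)*p^2 - p^2 + 3*sqrt(2)*p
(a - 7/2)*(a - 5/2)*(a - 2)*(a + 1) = a^4 - 7*a^3 + 51*a^2/4 + 13*a/4 - 35/2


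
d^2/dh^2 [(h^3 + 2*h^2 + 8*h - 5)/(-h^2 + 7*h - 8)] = 14*(-9*h^3 + 33*h^2 - 15*h - 53)/(h^6 - 21*h^5 + 171*h^4 - 679*h^3 + 1368*h^2 - 1344*h + 512)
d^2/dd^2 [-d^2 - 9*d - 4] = -2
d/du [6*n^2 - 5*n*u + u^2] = -5*n + 2*u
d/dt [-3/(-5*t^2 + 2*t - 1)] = 6*(1 - 5*t)/(5*t^2 - 2*t + 1)^2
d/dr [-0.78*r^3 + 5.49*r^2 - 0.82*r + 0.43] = -2.34*r^2 + 10.98*r - 0.82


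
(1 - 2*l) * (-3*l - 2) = 6*l^2 + l - 2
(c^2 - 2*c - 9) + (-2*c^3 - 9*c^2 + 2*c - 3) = -2*c^3 - 8*c^2 - 12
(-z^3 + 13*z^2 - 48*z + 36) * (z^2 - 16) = -z^5 + 13*z^4 - 32*z^3 - 172*z^2 + 768*z - 576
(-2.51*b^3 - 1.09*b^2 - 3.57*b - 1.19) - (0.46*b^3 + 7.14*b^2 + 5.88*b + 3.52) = -2.97*b^3 - 8.23*b^2 - 9.45*b - 4.71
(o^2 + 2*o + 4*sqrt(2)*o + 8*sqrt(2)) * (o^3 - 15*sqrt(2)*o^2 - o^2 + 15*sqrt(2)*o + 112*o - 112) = o^5 - 11*sqrt(2)*o^4 + o^4 - 11*sqrt(2)*o^3 - 10*o^3 - 8*o^2 + 470*sqrt(2)*o^2 + 16*o + 448*sqrt(2)*o - 896*sqrt(2)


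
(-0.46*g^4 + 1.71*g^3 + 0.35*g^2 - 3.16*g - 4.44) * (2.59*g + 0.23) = -1.1914*g^5 + 4.3231*g^4 + 1.2998*g^3 - 8.1039*g^2 - 12.2264*g - 1.0212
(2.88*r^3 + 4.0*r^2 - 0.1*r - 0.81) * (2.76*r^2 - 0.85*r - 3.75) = 7.9488*r^5 + 8.592*r^4 - 14.476*r^3 - 17.1506*r^2 + 1.0635*r + 3.0375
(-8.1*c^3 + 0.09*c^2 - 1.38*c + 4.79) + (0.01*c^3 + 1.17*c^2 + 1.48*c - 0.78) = -8.09*c^3 + 1.26*c^2 + 0.1*c + 4.01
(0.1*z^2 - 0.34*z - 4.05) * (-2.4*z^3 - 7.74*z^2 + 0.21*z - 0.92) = -0.24*z^5 + 0.042*z^4 + 12.3726*z^3 + 31.1836*z^2 - 0.5377*z + 3.726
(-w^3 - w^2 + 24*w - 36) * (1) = -w^3 - w^2 + 24*w - 36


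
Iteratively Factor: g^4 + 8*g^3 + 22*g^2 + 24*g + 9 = (g + 1)*(g^3 + 7*g^2 + 15*g + 9) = (g + 1)^2*(g^2 + 6*g + 9) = (g + 1)^2*(g + 3)*(g + 3)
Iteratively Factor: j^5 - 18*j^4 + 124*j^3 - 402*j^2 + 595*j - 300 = (j - 5)*(j^4 - 13*j^3 + 59*j^2 - 107*j + 60) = (j - 5)*(j - 3)*(j^3 - 10*j^2 + 29*j - 20) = (j - 5)*(j - 4)*(j - 3)*(j^2 - 6*j + 5) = (j - 5)^2*(j - 4)*(j - 3)*(j - 1)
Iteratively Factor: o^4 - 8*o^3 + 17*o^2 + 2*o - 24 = (o - 4)*(o^3 - 4*o^2 + o + 6) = (o - 4)*(o + 1)*(o^2 - 5*o + 6) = (o - 4)*(o - 3)*(o + 1)*(o - 2)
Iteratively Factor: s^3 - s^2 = (s)*(s^2 - s) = s*(s - 1)*(s)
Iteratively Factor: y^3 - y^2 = (y)*(y^2 - y) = y*(y - 1)*(y)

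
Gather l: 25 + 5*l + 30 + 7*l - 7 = 12*l + 48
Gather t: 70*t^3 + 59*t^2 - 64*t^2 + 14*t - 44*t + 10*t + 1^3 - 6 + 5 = 70*t^3 - 5*t^2 - 20*t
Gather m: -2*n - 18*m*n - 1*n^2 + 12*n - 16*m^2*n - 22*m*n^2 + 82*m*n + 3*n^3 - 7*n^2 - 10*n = -16*m^2*n + m*(-22*n^2 + 64*n) + 3*n^3 - 8*n^2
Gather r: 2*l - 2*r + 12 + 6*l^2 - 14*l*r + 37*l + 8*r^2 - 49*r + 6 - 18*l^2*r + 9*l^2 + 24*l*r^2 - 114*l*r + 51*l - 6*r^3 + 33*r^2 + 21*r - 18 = 15*l^2 + 90*l - 6*r^3 + r^2*(24*l + 41) + r*(-18*l^2 - 128*l - 30)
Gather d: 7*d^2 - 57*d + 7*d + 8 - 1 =7*d^2 - 50*d + 7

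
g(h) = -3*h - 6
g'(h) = -3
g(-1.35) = -1.95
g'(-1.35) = -3.00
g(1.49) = -10.47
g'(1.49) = -3.00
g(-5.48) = 10.44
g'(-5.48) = -3.00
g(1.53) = -10.59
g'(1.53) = -3.00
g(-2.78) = 2.34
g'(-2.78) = -3.00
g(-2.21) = 0.63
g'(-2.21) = -3.00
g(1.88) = -11.64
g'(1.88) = -3.00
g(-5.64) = 10.92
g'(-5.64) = -3.00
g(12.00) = -42.00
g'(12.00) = -3.00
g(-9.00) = 21.00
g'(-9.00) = -3.00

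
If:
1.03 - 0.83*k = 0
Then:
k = 1.24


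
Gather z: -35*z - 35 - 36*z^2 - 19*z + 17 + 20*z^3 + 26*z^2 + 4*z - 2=20*z^3 - 10*z^2 - 50*z - 20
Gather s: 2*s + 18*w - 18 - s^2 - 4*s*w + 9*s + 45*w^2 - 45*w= -s^2 + s*(11 - 4*w) + 45*w^2 - 27*w - 18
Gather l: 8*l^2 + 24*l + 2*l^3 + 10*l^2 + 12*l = 2*l^3 + 18*l^2 + 36*l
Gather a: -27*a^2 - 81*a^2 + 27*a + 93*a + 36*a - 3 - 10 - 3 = -108*a^2 + 156*a - 16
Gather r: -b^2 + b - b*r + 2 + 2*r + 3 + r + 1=-b^2 + b + r*(3 - b) + 6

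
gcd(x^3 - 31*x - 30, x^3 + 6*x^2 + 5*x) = x^2 + 6*x + 5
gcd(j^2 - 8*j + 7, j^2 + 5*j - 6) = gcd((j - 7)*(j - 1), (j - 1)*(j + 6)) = j - 1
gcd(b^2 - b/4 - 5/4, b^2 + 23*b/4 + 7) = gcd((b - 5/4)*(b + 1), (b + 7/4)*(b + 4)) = 1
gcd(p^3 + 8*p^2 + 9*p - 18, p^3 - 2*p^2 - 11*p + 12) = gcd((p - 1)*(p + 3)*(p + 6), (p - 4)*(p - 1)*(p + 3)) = p^2 + 2*p - 3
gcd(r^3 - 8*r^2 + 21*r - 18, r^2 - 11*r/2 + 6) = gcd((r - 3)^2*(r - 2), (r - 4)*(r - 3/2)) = 1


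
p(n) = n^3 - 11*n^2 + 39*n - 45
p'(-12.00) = 735.00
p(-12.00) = -3825.00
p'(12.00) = 207.00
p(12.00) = 567.00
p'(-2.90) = 128.03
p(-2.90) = -275.00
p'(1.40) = 14.08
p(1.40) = -9.22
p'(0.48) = 29.13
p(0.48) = -28.70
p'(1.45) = 13.41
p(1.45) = -8.53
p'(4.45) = 0.51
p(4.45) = -1.16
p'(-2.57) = 115.35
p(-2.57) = -234.86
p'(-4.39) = 193.40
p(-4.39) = -512.81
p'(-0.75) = 57.19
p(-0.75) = -80.86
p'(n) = 3*n^2 - 22*n + 39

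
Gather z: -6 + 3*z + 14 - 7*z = 8 - 4*z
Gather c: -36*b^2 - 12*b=-36*b^2 - 12*b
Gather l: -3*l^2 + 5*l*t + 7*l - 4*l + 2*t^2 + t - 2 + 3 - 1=-3*l^2 + l*(5*t + 3) + 2*t^2 + t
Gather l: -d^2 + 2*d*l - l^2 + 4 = -d^2 + 2*d*l - l^2 + 4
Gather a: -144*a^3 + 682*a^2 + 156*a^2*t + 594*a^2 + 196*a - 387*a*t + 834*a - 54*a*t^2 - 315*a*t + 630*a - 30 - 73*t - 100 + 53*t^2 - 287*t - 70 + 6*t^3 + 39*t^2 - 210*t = -144*a^3 + a^2*(156*t + 1276) + a*(-54*t^2 - 702*t + 1660) + 6*t^3 + 92*t^2 - 570*t - 200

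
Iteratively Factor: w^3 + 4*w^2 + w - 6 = (w + 3)*(w^2 + w - 2) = (w + 2)*(w + 3)*(w - 1)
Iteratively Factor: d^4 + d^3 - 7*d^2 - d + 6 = (d + 1)*(d^3 - 7*d + 6) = (d - 2)*(d + 1)*(d^2 + 2*d - 3) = (d - 2)*(d + 1)*(d + 3)*(d - 1)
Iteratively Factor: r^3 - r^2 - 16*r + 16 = (r + 4)*(r^2 - 5*r + 4) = (r - 4)*(r + 4)*(r - 1)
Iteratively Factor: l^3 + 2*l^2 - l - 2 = (l + 1)*(l^2 + l - 2) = (l + 1)*(l + 2)*(l - 1)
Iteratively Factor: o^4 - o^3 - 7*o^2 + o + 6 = (o - 3)*(o^3 + 2*o^2 - o - 2) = (o - 3)*(o + 2)*(o^2 - 1) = (o - 3)*(o - 1)*(o + 2)*(o + 1)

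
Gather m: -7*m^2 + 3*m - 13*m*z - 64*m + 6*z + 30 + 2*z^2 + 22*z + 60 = -7*m^2 + m*(-13*z - 61) + 2*z^2 + 28*z + 90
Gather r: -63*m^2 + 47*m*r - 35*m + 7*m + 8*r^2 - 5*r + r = -63*m^2 - 28*m + 8*r^2 + r*(47*m - 4)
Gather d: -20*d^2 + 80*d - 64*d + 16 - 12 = -20*d^2 + 16*d + 4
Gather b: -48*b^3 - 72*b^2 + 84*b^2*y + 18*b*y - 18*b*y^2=-48*b^3 + b^2*(84*y - 72) + b*(-18*y^2 + 18*y)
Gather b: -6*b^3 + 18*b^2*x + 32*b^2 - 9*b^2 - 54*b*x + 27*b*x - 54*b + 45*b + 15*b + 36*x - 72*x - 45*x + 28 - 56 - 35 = -6*b^3 + b^2*(18*x + 23) + b*(6 - 27*x) - 81*x - 63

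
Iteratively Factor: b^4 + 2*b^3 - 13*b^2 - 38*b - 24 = (b + 2)*(b^3 - 13*b - 12) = (b - 4)*(b + 2)*(b^2 + 4*b + 3) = (b - 4)*(b + 2)*(b + 3)*(b + 1)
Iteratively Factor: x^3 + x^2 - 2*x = (x + 2)*(x^2 - x) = (x - 1)*(x + 2)*(x)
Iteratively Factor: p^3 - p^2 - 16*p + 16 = (p - 4)*(p^2 + 3*p - 4) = (p - 4)*(p - 1)*(p + 4)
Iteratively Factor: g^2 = (g)*(g)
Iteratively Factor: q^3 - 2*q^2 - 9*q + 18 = (q - 2)*(q^2 - 9) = (q - 3)*(q - 2)*(q + 3)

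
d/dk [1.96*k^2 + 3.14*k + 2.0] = 3.92*k + 3.14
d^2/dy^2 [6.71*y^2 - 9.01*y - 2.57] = 13.4200000000000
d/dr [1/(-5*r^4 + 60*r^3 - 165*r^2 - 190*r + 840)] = 2*(2*r^3 - 18*r^2 + 33*r + 19)/(5*(r^4 - 12*r^3 + 33*r^2 + 38*r - 168)^2)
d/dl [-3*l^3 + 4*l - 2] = 4 - 9*l^2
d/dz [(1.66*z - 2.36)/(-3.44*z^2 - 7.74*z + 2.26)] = (5.7104*z^2 - 16.2368*z - 14.5148)/(11.8336*z^4 + 53.2512*z^3 + 44.3588*z^2 - 34.9848*z + 5.1076)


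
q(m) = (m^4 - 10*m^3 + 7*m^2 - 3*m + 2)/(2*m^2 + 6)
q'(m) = -4*m*(m^4 - 10*m^3 + 7*m^2 - 3*m + 2)/(2*m^2 + 6)^2 + (4*m^3 - 30*m^2 + 14*m - 3)/(2*m^2 + 6) = (2*m^5 - 10*m^4 + 12*m^3 - 87*m^2 + 38*m - 9)/(2*(m^4 + 6*m^2 + 9))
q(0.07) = 0.30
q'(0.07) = -0.37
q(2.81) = -5.08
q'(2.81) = -2.51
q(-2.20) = 10.99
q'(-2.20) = -7.96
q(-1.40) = 5.16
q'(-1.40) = -6.40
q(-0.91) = 2.45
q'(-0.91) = -4.53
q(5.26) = -8.31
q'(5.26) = -0.04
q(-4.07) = 27.57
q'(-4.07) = -9.65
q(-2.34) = 12.12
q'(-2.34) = -8.13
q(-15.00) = 188.59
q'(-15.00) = -20.06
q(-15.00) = 188.59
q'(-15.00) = -20.06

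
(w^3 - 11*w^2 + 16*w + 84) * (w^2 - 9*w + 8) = w^5 - 20*w^4 + 123*w^3 - 148*w^2 - 628*w + 672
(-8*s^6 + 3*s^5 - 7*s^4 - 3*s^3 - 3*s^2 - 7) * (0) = 0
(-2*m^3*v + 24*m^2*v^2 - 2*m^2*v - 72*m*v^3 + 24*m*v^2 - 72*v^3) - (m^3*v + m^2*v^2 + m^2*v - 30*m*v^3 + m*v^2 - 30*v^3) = -3*m^3*v + 23*m^2*v^2 - 3*m^2*v - 42*m*v^3 + 23*m*v^2 - 42*v^3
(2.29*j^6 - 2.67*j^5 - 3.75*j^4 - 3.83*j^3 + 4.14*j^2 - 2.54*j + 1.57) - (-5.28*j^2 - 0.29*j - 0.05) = 2.29*j^6 - 2.67*j^5 - 3.75*j^4 - 3.83*j^3 + 9.42*j^2 - 2.25*j + 1.62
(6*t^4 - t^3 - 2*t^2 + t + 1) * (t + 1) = 6*t^5 + 5*t^4 - 3*t^3 - t^2 + 2*t + 1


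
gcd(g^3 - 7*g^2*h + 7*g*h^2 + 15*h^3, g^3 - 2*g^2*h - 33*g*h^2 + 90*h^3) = g^2 - 8*g*h + 15*h^2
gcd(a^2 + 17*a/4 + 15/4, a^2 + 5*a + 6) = a + 3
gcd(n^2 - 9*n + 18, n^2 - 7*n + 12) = n - 3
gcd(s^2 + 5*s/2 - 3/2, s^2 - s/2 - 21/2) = s + 3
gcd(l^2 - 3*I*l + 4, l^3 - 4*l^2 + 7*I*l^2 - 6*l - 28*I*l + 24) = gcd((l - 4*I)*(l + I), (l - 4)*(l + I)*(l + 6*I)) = l + I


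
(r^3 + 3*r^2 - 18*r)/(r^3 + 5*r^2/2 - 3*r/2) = 2*(r^2 + 3*r - 18)/(2*r^2 + 5*r - 3)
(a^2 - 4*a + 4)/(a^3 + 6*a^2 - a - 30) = (a - 2)/(a^2 + 8*a + 15)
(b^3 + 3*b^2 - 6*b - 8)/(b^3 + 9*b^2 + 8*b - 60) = (b^2 + 5*b + 4)/(b^2 + 11*b + 30)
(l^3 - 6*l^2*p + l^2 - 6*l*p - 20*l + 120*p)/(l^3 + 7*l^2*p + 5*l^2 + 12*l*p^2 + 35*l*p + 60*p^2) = (l^2 - 6*l*p - 4*l + 24*p)/(l^2 + 7*l*p + 12*p^2)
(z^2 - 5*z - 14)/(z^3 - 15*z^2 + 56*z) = (z + 2)/(z*(z - 8))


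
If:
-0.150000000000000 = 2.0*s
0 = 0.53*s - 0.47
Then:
No Solution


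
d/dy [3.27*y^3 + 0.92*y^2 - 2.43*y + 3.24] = 9.81*y^2 + 1.84*y - 2.43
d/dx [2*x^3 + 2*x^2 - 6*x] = 6*x^2 + 4*x - 6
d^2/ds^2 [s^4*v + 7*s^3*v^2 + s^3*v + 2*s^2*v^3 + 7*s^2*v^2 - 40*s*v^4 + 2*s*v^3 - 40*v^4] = 2*v*(6*s^2 + 21*s*v + 3*s + 2*v^2 + 7*v)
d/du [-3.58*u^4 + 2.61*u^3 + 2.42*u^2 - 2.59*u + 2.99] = -14.32*u^3 + 7.83*u^2 + 4.84*u - 2.59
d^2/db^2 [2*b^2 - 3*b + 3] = 4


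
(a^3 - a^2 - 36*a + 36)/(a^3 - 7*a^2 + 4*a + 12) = (a^2 + 5*a - 6)/(a^2 - a - 2)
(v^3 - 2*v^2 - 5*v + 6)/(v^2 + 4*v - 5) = (v^2 - v - 6)/(v + 5)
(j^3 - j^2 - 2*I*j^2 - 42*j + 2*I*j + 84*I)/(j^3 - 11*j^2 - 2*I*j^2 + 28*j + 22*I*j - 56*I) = (j + 6)/(j - 4)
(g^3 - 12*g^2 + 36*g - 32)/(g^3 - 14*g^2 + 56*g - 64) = (g - 2)/(g - 4)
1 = 1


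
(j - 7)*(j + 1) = j^2 - 6*j - 7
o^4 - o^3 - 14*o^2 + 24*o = o*(o - 3)*(o - 2)*(o + 4)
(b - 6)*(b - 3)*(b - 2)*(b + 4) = b^4 - 7*b^3 - 8*b^2 + 108*b - 144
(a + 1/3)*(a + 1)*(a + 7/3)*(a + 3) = a^4 + 20*a^3/3 + 130*a^2/9 + 100*a/9 + 7/3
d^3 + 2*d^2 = d^2*(d + 2)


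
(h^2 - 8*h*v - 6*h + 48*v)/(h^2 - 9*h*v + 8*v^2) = (6 - h)/(-h + v)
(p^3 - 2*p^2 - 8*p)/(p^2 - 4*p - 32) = p*(-p^2 + 2*p + 8)/(-p^2 + 4*p + 32)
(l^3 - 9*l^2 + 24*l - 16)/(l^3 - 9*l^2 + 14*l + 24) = (l^2 - 5*l + 4)/(l^2 - 5*l - 6)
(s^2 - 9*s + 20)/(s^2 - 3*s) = (s^2 - 9*s + 20)/(s*(s - 3))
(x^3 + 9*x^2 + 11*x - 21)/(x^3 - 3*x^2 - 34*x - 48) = (x^2 + 6*x - 7)/(x^2 - 6*x - 16)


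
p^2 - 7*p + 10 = (p - 5)*(p - 2)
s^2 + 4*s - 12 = (s - 2)*(s + 6)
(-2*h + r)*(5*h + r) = -10*h^2 + 3*h*r + r^2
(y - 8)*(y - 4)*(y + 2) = y^3 - 10*y^2 + 8*y + 64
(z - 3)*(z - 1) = z^2 - 4*z + 3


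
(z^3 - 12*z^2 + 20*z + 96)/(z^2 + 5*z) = (z^3 - 12*z^2 + 20*z + 96)/(z*(z + 5))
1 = 1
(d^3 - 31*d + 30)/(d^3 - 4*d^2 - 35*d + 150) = (d - 1)/(d - 5)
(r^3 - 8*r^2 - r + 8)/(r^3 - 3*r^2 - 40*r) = (r^2 - 1)/(r*(r + 5))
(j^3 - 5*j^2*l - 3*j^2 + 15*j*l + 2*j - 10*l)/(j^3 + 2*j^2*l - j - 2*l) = (j^2 - 5*j*l - 2*j + 10*l)/(j^2 + 2*j*l + j + 2*l)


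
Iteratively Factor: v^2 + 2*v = (v)*(v + 2)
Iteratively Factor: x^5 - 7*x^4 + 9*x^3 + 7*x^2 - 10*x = (x)*(x^4 - 7*x^3 + 9*x^2 + 7*x - 10) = x*(x - 1)*(x^3 - 6*x^2 + 3*x + 10) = x*(x - 5)*(x - 1)*(x^2 - x - 2) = x*(x - 5)*(x - 1)*(x + 1)*(x - 2)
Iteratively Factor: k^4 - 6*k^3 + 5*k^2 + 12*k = (k - 4)*(k^3 - 2*k^2 - 3*k) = (k - 4)*(k + 1)*(k^2 - 3*k) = k*(k - 4)*(k + 1)*(k - 3)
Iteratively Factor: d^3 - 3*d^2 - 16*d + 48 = (d - 3)*(d^2 - 16) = (d - 3)*(d + 4)*(d - 4)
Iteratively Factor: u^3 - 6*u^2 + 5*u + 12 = (u + 1)*(u^2 - 7*u + 12) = (u - 4)*(u + 1)*(u - 3)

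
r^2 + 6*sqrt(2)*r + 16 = (r + 2*sqrt(2))*(r + 4*sqrt(2))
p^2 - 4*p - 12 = (p - 6)*(p + 2)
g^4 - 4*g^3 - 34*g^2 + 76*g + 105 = (g - 7)*(g - 3)*(g + 1)*(g + 5)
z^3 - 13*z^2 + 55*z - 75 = (z - 5)^2*(z - 3)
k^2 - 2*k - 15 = (k - 5)*(k + 3)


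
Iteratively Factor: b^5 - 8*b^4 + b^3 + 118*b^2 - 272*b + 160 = (b - 1)*(b^4 - 7*b^3 - 6*b^2 + 112*b - 160) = (b - 2)*(b - 1)*(b^3 - 5*b^2 - 16*b + 80) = (b - 4)*(b - 2)*(b - 1)*(b^2 - b - 20) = (b - 4)*(b - 2)*(b - 1)*(b + 4)*(b - 5)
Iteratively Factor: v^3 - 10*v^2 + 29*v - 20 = (v - 4)*(v^2 - 6*v + 5) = (v - 4)*(v - 1)*(v - 5)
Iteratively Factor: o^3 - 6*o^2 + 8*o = (o - 2)*(o^2 - 4*o) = (o - 4)*(o - 2)*(o)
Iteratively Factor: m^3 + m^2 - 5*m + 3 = (m + 3)*(m^2 - 2*m + 1) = (m - 1)*(m + 3)*(m - 1)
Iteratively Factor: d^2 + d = (d + 1)*(d)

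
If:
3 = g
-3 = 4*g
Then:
No Solution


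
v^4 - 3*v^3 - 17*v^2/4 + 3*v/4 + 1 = (v - 4)*(v - 1/2)*(v + 1/2)*(v + 1)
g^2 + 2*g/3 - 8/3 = (g - 4/3)*(g + 2)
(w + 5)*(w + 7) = w^2 + 12*w + 35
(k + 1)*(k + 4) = k^2 + 5*k + 4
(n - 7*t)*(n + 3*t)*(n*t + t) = n^3*t - 4*n^2*t^2 + n^2*t - 21*n*t^3 - 4*n*t^2 - 21*t^3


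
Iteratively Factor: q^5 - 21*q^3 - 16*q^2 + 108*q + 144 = (q - 3)*(q^4 + 3*q^3 - 12*q^2 - 52*q - 48) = (q - 3)*(q + 3)*(q^3 - 12*q - 16) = (q - 3)*(q + 2)*(q + 3)*(q^2 - 2*q - 8) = (q - 4)*(q - 3)*(q + 2)*(q + 3)*(q + 2)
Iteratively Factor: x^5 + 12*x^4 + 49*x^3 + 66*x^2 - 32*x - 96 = (x + 3)*(x^4 + 9*x^3 + 22*x^2 - 32) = (x + 2)*(x + 3)*(x^3 + 7*x^2 + 8*x - 16) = (x - 1)*(x + 2)*(x + 3)*(x^2 + 8*x + 16) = (x - 1)*(x + 2)*(x + 3)*(x + 4)*(x + 4)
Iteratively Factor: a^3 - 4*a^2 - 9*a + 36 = (a - 4)*(a^2 - 9) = (a - 4)*(a + 3)*(a - 3)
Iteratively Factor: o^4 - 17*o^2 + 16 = (o + 1)*(o^3 - o^2 - 16*o + 16) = (o - 4)*(o + 1)*(o^2 + 3*o - 4) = (o - 4)*(o - 1)*(o + 1)*(o + 4)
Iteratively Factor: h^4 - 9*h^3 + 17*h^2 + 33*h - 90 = (h - 3)*(h^3 - 6*h^2 - h + 30) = (h - 5)*(h - 3)*(h^2 - h - 6) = (h - 5)*(h - 3)^2*(h + 2)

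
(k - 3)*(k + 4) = k^2 + k - 12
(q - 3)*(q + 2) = q^2 - q - 6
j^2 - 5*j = j*(j - 5)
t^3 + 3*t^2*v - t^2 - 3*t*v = t*(t - 1)*(t + 3*v)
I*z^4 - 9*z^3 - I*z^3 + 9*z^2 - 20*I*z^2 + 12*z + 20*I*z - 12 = (z + I)*(z + 2*I)*(z + 6*I)*(I*z - I)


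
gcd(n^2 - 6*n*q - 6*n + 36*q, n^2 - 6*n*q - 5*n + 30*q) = -n + 6*q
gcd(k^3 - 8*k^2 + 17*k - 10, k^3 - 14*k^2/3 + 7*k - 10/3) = k^2 - 3*k + 2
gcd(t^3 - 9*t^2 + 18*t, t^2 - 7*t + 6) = t - 6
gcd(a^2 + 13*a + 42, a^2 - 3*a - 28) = 1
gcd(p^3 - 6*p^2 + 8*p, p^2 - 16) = p - 4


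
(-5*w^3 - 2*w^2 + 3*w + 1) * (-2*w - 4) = 10*w^4 + 24*w^3 + 2*w^2 - 14*w - 4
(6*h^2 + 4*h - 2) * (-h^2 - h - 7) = -6*h^4 - 10*h^3 - 44*h^2 - 26*h + 14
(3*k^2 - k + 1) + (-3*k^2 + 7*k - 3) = 6*k - 2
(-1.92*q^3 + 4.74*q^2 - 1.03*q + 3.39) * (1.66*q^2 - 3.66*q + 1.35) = -3.1872*q^5 + 14.8956*q^4 - 21.6502*q^3 + 15.7962*q^2 - 13.7979*q + 4.5765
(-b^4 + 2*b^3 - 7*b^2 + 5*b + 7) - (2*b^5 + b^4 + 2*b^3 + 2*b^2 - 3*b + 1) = -2*b^5 - 2*b^4 - 9*b^2 + 8*b + 6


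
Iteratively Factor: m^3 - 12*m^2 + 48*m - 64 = (m - 4)*(m^2 - 8*m + 16) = (m - 4)^2*(m - 4)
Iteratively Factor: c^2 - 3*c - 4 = (c + 1)*(c - 4)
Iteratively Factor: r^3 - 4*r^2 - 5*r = (r - 5)*(r^2 + r) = (r - 5)*(r + 1)*(r)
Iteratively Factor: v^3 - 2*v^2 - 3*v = (v + 1)*(v^2 - 3*v) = v*(v + 1)*(v - 3)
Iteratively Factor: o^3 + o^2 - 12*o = (o - 3)*(o^2 + 4*o) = (o - 3)*(o + 4)*(o)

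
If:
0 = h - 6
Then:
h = 6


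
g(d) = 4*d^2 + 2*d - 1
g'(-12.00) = -94.00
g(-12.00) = 551.00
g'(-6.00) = -46.00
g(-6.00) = 131.00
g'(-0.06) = 1.52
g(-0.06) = -1.11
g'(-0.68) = -3.44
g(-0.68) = -0.51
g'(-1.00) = -6.00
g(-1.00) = 1.00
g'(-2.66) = -19.28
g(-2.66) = 21.98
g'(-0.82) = -4.56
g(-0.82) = 0.05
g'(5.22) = 43.76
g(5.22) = 118.43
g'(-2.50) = -18.00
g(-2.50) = 19.00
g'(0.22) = 3.76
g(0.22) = -0.37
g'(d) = 8*d + 2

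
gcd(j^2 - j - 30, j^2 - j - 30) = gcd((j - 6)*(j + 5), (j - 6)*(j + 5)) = j^2 - j - 30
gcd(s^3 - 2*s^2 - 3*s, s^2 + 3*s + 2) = s + 1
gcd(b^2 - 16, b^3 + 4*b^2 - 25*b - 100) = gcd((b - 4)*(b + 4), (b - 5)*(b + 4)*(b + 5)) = b + 4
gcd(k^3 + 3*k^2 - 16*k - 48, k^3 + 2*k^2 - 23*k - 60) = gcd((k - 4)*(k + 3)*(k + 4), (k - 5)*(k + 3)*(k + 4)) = k^2 + 7*k + 12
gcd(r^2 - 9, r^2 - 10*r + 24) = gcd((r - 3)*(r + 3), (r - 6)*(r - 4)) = 1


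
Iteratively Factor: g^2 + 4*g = (g)*(g + 4)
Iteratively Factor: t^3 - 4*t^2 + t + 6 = (t - 2)*(t^2 - 2*t - 3) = (t - 2)*(t + 1)*(t - 3)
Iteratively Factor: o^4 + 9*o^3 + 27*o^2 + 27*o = (o + 3)*(o^3 + 6*o^2 + 9*o) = o*(o + 3)*(o^2 + 6*o + 9) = o*(o + 3)^2*(o + 3)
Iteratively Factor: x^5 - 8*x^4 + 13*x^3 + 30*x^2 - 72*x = (x)*(x^4 - 8*x^3 + 13*x^2 + 30*x - 72) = x*(x - 3)*(x^3 - 5*x^2 - 2*x + 24) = x*(x - 4)*(x - 3)*(x^2 - x - 6) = x*(x - 4)*(x - 3)*(x + 2)*(x - 3)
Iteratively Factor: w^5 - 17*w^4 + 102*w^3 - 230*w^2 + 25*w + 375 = (w + 1)*(w^4 - 18*w^3 + 120*w^2 - 350*w + 375) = (w - 5)*(w + 1)*(w^3 - 13*w^2 + 55*w - 75) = (w - 5)^2*(w + 1)*(w^2 - 8*w + 15) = (w - 5)^3*(w + 1)*(w - 3)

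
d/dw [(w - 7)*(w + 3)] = 2*w - 4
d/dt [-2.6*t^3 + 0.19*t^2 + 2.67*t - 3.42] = -7.8*t^2 + 0.38*t + 2.67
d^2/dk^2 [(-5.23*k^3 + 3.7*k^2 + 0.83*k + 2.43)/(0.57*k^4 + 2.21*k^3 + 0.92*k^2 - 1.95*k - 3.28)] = (-3.398454*k^9 + 7.21278000000001*k^8 + 47.6570160000001*k^7 + 4.66397799999999*k^6 - 201.787242*k^5 - 12.2250899999999*k^4 + 425.266384*k^3 - 57.4921740000001*k^2 - 243.03996*k + 102.140486)/(0.185193*k^12 + 2.154087*k^11 + 9.248535*k^10 + 15.84674*k^9 - 3.008046*k^8 - 53.886729*k^7 - 74.887213*k^6 + 2.120079*k^5 + 105.374148*k^4 + 99.219237*k^3 - 7.723416*k^2 - 62.93664*k - 35.287552)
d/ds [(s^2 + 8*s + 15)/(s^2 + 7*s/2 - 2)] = 2*(-9*s^2 - 68*s - 137)/(4*s^4 + 28*s^3 + 33*s^2 - 56*s + 16)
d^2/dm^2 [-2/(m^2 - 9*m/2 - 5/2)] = 8*(-4*m^2 + 18*m + (4*m - 9)^2 + 10)/(-2*m^2 + 9*m + 5)^3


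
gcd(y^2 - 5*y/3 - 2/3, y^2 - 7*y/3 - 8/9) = y + 1/3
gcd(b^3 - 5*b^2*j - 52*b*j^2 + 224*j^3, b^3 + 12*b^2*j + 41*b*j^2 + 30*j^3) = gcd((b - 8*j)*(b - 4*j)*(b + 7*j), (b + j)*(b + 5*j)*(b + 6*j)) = 1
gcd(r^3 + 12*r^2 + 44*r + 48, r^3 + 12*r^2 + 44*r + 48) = r^3 + 12*r^2 + 44*r + 48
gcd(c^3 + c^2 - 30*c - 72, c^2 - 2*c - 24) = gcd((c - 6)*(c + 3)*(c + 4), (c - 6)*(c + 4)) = c^2 - 2*c - 24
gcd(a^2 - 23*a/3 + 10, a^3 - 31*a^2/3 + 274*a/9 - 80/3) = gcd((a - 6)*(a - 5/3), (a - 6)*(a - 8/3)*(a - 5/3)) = a^2 - 23*a/3 + 10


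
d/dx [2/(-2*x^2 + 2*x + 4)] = (2*x - 1)/(-x^2 + x + 2)^2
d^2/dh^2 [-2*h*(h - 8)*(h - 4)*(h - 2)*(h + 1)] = -40*h^3 + 312*h^2 - 504*h + 32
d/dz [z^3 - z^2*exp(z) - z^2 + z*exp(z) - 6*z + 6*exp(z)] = -z^2*exp(z) + 3*z^2 - z*exp(z) - 2*z + 7*exp(z) - 6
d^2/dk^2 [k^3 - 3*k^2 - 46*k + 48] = 6*k - 6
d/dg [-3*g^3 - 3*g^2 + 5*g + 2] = -9*g^2 - 6*g + 5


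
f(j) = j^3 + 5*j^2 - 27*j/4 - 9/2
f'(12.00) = 545.25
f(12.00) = 2362.50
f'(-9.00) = 146.25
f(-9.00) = -267.75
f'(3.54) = 66.24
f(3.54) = 78.62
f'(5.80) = 152.17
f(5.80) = 319.66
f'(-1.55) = -15.04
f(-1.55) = 14.25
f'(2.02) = 25.69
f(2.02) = 10.51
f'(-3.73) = -2.31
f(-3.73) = 38.35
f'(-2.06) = -14.62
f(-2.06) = 21.88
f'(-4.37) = 6.84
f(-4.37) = 37.03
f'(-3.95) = 0.56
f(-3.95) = 38.55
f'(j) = 3*j^2 + 10*j - 27/4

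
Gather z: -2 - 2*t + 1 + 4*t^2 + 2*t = 4*t^2 - 1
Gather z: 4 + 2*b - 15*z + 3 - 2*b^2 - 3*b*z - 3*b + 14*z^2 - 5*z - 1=-2*b^2 - b + 14*z^2 + z*(-3*b - 20) + 6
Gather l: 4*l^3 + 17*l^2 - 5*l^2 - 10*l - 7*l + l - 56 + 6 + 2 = 4*l^3 + 12*l^2 - 16*l - 48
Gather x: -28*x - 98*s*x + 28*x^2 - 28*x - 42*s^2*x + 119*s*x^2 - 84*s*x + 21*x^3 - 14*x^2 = 21*x^3 + x^2*(119*s + 14) + x*(-42*s^2 - 182*s - 56)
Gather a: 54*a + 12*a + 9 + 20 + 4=66*a + 33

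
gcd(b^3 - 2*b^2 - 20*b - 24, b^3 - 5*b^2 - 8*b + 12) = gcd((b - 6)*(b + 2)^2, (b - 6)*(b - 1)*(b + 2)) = b^2 - 4*b - 12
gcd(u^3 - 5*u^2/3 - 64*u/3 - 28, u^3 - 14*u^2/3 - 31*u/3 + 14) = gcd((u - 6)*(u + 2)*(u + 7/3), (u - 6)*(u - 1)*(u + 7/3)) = u^2 - 11*u/3 - 14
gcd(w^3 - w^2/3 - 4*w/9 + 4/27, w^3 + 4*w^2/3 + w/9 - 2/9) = w^2 + w/3 - 2/9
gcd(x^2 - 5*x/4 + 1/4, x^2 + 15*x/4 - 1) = x - 1/4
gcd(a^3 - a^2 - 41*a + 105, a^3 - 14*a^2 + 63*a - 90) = a^2 - 8*a + 15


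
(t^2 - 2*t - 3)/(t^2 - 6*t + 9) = (t + 1)/(t - 3)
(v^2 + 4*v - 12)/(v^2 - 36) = (v - 2)/(v - 6)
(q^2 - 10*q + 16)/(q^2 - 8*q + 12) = (q - 8)/(q - 6)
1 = 1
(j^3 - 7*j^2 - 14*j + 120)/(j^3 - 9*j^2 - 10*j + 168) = (j - 5)/(j - 7)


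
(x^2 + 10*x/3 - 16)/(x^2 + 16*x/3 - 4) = (3*x - 8)/(3*x - 2)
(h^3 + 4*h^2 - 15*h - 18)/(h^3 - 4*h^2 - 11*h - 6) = (h^2 + 3*h - 18)/(h^2 - 5*h - 6)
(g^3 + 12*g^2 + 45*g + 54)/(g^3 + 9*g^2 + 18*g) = (g + 3)/g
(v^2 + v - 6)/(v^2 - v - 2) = (v + 3)/(v + 1)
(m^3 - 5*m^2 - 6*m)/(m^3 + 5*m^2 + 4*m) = (m - 6)/(m + 4)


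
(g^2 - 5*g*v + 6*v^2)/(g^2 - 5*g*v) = (g^2 - 5*g*v + 6*v^2)/(g*(g - 5*v))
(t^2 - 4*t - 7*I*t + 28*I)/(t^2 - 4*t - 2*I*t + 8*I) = (t - 7*I)/(t - 2*I)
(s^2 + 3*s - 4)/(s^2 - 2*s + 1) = (s + 4)/(s - 1)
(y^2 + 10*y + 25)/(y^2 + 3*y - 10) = (y + 5)/(y - 2)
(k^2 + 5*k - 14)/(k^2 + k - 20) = (k^2 + 5*k - 14)/(k^2 + k - 20)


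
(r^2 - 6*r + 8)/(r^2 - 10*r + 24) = (r - 2)/(r - 6)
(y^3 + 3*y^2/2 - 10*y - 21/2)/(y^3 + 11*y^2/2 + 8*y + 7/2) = (y - 3)/(y + 1)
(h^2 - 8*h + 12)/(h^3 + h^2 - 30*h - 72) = (h - 2)/(h^2 + 7*h + 12)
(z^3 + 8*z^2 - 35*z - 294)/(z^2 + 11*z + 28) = (z^2 + z - 42)/(z + 4)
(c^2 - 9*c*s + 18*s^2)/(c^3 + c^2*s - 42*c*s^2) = (c - 3*s)/(c*(c + 7*s))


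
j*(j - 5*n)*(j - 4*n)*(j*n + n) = j^4*n - 9*j^3*n^2 + j^3*n + 20*j^2*n^3 - 9*j^2*n^2 + 20*j*n^3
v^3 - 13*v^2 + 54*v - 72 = (v - 6)*(v - 4)*(v - 3)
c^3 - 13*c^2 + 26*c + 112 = (c - 8)*(c - 7)*(c + 2)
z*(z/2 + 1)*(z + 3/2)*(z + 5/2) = z^4/2 + 3*z^3 + 47*z^2/8 + 15*z/4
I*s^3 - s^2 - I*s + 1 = (s - 1)*(s + I)*(I*s + I)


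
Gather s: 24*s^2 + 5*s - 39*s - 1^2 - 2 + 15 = 24*s^2 - 34*s + 12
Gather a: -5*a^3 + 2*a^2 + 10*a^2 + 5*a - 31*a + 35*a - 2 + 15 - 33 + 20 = -5*a^3 + 12*a^2 + 9*a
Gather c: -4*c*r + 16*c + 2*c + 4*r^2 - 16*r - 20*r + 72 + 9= c*(18 - 4*r) + 4*r^2 - 36*r + 81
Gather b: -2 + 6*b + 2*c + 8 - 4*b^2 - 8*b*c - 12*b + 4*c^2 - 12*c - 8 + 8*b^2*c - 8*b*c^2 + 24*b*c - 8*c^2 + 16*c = b^2*(8*c - 4) + b*(-8*c^2 + 16*c - 6) - 4*c^2 + 6*c - 2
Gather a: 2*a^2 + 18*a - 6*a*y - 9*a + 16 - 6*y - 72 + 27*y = 2*a^2 + a*(9 - 6*y) + 21*y - 56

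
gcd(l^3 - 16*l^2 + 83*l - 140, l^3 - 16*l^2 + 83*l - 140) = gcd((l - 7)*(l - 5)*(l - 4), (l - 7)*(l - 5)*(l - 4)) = l^3 - 16*l^2 + 83*l - 140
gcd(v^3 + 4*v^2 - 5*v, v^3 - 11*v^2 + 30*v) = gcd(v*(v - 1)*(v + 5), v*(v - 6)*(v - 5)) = v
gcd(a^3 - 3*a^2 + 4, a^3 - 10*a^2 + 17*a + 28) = a + 1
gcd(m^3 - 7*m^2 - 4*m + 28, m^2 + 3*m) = 1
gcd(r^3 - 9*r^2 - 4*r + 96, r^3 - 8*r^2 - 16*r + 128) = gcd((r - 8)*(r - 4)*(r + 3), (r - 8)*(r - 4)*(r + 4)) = r^2 - 12*r + 32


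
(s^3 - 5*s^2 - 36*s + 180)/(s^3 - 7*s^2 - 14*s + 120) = (s + 6)/(s + 4)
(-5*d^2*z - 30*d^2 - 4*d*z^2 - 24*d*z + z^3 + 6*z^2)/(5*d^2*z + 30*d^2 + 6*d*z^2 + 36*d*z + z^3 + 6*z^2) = (-5*d + z)/(5*d + z)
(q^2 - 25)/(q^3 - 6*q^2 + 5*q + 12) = (q^2 - 25)/(q^3 - 6*q^2 + 5*q + 12)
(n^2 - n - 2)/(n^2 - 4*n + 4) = (n + 1)/(n - 2)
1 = 1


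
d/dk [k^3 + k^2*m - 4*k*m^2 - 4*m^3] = 3*k^2 + 2*k*m - 4*m^2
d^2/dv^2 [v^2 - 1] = 2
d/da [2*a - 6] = 2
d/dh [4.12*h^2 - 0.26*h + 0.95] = 8.24*h - 0.26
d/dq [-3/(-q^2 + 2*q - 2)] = 6*(1 - q)/(q^2 - 2*q + 2)^2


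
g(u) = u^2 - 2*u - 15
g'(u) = 2*u - 2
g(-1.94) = -7.36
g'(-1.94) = -5.88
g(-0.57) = -13.54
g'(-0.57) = -3.14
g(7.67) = 28.49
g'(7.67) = 13.34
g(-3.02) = 0.16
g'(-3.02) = -8.04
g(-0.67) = -13.21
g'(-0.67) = -3.34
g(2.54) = -13.63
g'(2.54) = 3.08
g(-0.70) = -13.11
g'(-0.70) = -3.40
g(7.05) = 20.60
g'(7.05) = 12.10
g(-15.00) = 240.00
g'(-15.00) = -32.00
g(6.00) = 9.00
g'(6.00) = 10.00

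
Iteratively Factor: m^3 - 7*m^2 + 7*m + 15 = (m - 3)*(m^2 - 4*m - 5) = (m - 3)*(m + 1)*(m - 5)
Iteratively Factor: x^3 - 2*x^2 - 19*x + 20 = (x + 4)*(x^2 - 6*x + 5) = (x - 1)*(x + 4)*(x - 5)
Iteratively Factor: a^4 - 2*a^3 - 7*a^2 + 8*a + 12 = (a - 3)*(a^3 + a^2 - 4*a - 4) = (a - 3)*(a + 2)*(a^2 - a - 2) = (a - 3)*(a + 1)*(a + 2)*(a - 2)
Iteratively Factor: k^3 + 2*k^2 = (k)*(k^2 + 2*k) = k*(k + 2)*(k)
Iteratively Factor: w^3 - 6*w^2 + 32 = (w - 4)*(w^2 - 2*w - 8) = (w - 4)*(w + 2)*(w - 4)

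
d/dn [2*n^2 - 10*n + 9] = 4*n - 10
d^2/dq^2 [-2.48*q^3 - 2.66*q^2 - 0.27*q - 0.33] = -14.88*q - 5.32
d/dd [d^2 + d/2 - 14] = 2*d + 1/2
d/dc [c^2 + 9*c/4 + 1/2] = 2*c + 9/4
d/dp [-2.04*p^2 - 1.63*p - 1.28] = -4.08*p - 1.63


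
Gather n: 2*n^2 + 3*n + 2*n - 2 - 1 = 2*n^2 + 5*n - 3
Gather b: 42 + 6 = 48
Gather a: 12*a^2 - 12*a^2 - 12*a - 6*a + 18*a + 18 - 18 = 0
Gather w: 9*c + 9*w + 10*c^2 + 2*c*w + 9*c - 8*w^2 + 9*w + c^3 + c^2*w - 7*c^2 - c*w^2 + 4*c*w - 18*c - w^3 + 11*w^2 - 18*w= c^3 + 3*c^2 - w^3 + w^2*(3 - c) + w*(c^2 + 6*c)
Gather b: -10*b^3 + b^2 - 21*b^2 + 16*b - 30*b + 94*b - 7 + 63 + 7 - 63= -10*b^3 - 20*b^2 + 80*b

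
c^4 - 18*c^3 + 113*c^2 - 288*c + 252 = (c - 7)*(c - 6)*(c - 3)*(c - 2)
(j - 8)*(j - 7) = j^2 - 15*j + 56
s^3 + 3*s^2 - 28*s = s*(s - 4)*(s + 7)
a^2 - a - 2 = (a - 2)*(a + 1)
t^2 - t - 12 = (t - 4)*(t + 3)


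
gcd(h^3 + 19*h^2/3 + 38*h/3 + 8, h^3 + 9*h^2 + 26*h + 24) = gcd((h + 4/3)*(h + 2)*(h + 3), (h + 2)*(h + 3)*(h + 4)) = h^2 + 5*h + 6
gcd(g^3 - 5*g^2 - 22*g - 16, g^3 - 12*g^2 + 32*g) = g - 8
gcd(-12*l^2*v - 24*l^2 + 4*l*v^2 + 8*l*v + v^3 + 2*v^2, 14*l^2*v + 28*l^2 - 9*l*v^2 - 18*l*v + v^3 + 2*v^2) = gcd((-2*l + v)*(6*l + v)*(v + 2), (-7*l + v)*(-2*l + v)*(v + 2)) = -2*l*v - 4*l + v^2 + 2*v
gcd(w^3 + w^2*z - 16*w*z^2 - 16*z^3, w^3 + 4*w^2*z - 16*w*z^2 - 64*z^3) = -w^2 + 16*z^2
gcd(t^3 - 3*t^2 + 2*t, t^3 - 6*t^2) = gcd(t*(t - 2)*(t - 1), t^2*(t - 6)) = t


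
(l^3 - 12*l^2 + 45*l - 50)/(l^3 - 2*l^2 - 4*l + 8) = (l^2 - 10*l + 25)/(l^2 - 4)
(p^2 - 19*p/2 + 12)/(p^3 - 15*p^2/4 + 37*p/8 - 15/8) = 4*(p - 8)/(4*p^2 - 9*p + 5)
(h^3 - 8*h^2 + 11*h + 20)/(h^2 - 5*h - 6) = (h^2 - 9*h + 20)/(h - 6)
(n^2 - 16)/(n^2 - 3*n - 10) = (16 - n^2)/(-n^2 + 3*n + 10)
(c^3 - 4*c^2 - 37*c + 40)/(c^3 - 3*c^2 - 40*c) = (c - 1)/c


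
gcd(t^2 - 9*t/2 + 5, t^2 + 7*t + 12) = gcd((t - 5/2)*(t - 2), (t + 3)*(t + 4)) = 1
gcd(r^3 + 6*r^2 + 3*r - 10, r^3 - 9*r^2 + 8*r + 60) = r + 2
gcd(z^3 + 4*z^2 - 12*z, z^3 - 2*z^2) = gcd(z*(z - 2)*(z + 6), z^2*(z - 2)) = z^2 - 2*z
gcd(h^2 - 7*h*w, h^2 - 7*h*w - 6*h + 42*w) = -h + 7*w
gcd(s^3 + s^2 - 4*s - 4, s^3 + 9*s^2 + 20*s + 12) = s^2 + 3*s + 2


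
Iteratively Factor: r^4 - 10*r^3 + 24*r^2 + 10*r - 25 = (r - 5)*(r^3 - 5*r^2 - r + 5) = (r - 5)*(r + 1)*(r^2 - 6*r + 5) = (r - 5)*(r - 1)*(r + 1)*(r - 5)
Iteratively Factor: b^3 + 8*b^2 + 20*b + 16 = (b + 4)*(b^2 + 4*b + 4) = (b + 2)*(b + 4)*(b + 2)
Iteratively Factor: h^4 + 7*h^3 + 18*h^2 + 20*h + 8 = (h + 2)*(h^3 + 5*h^2 + 8*h + 4) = (h + 1)*(h + 2)*(h^2 + 4*h + 4) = (h + 1)*(h + 2)^2*(h + 2)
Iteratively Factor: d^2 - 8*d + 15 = (d - 3)*(d - 5)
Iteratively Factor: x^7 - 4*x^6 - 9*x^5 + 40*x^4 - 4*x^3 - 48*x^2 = (x)*(x^6 - 4*x^5 - 9*x^4 + 40*x^3 - 4*x^2 - 48*x) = x*(x - 4)*(x^5 - 9*x^3 + 4*x^2 + 12*x) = x^2*(x - 4)*(x^4 - 9*x^2 + 4*x + 12) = x^2*(x - 4)*(x + 3)*(x^3 - 3*x^2 + 4) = x^2*(x - 4)*(x + 1)*(x + 3)*(x^2 - 4*x + 4) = x^2*(x - 4)*(x - 2)*(x + 1)*(x + 3)*(x - 2)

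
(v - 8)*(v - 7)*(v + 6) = v^3 - 9*v^2 - 34*v + 336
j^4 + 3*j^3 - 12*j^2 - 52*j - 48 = (j - 4)*(j + 2)^2*(j + 3)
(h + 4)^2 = h^2 + 8*h + 16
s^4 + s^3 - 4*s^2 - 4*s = s*(s - 2)*(s + 1)*(s + 2)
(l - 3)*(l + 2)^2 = l^3 + l^2 - 8*l - 12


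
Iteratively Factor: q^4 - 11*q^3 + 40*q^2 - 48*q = (q)*(q^3 - 11*q^2 + 40*q - 48) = q*(q - 4)*(q^2 - 7*q + 12) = q*(q - 4)^2*(q - 3)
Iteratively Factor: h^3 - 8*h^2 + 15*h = (h)*(h^2 - 8*h + 15) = h*(h - 5)*(h - 3)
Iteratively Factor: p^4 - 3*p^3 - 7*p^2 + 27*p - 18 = (p - 2)*(p^3 - p^2 - 9*p + 9) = (p - 2)*(p + 3)*(p^2 - 4*p + 3) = (p - 2)*(p - 1)*(p + 3)*(p - 3)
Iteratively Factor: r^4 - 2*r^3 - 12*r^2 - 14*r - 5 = (r + 1)*(r^3 - 3*r^2 - 9*r - 5) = (r + 1)^2*(r^2 - 4*r - 5) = (r + 1)^3*(r - 5)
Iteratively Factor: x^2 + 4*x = (x + 4)*(x)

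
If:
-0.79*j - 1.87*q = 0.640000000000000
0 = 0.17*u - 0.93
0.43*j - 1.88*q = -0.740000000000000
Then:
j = -1.13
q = 0.14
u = 5.47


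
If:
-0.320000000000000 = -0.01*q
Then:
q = 32.00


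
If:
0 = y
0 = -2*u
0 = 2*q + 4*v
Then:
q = -2*v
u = 0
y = 0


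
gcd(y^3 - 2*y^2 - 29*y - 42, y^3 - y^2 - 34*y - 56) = y^2 - 5*y - 14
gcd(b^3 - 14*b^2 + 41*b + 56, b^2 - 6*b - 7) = b^2 - 6*b - 7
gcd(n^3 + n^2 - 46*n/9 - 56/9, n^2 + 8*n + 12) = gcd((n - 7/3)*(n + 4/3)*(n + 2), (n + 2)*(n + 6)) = n + 2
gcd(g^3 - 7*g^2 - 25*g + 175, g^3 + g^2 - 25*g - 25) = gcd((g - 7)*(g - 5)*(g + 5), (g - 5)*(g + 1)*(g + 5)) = g^2 - 25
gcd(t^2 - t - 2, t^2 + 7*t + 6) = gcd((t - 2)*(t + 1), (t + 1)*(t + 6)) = t + 1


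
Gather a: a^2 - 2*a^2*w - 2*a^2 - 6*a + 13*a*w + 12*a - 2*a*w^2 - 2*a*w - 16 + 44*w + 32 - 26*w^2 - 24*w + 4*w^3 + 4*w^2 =a^2*(-2*w - 1) + a*(-2*w^2 + 11*w + 6) + 4*w^3 - 22*w^2 + 20*w + 16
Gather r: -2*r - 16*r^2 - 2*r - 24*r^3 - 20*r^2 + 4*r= -24*r^3 - 36*r^2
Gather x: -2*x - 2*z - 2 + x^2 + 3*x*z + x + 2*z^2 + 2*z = x^2 + x*(3*z - 1) + 2*z^2 - 2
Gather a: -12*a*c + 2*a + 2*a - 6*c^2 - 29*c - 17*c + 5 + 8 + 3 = a*(4 - 12*c) - 6*c^2 - 46*c + 16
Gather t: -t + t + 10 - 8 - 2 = 0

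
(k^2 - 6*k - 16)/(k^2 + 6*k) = (k^2 - 6*k - 16)/(k*(k + 6))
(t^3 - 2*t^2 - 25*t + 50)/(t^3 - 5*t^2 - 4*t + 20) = (t + 5)/(t + 2)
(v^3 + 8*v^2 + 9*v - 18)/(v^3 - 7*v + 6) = (v + 6)/(v - 2)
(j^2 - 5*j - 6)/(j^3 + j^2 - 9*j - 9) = (j - 6)/(j^2 - 9)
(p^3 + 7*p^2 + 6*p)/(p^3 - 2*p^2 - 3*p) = (p + 6)/(p - 3)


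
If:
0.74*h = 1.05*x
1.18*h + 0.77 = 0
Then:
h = -0.65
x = -0.46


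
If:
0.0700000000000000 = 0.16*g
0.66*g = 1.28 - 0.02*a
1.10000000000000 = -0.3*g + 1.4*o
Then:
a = 49.56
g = 0.44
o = 0.88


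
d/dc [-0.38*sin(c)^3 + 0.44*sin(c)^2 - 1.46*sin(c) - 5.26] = (-1.14*sin(c)^2 + 0.88*sin(c) - 1.46)*cos(c)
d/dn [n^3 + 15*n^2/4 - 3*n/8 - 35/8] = 3*n^2 + 15*n/2 - 3/8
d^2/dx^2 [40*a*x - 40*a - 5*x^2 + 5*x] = -10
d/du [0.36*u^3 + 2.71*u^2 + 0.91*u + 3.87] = 1.08*u^2 + 5.42*u + 0.91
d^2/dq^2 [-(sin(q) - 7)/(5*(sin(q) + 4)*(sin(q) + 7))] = (sin(q)^5 - 39*sin(q)^4 - 401*sin(q)^3 - 329*sin(q)^2 + 3570*sin(q) + 1918)/(5*(sin(q) + 4)^3*(sin(q) + 7)^3)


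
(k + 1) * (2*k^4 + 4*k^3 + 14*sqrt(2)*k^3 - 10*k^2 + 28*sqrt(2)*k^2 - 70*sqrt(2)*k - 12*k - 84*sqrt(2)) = 2*k^5 + 6*k^4 + 14*sqrt(2)*k^4 - 6*k^3 + 42*sqrt(2)*k^3 - 42*sqrt(2)*k^2 - 22*k^2 - 154*sqrt(2)*k - 12*k - 84*sqrt(2)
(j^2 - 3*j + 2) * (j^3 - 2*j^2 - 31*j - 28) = j^5 - 5*j^4 - 23*j^3 + 61*j^2 + 22*j - 56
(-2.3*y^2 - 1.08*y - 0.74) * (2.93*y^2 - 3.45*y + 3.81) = -6.739*y^4 + 4.7706*y^3 - 7.2052*y^2 - 1.5618*y - 2.8194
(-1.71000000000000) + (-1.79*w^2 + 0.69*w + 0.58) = -1.79*w^2 + 0.69*w - 1.13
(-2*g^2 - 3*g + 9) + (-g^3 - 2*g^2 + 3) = -g^3 - 4*g^2 - 3*g + 12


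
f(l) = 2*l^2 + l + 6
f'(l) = 4*l + 1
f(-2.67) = 17.59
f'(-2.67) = -9.68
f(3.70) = 37.08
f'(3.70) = 15.80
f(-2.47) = 15.73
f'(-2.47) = -8.88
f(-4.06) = 34.91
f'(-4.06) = -15.24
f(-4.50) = 42.00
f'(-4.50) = -17.00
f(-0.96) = 6.88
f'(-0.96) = -2.84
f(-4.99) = 50.81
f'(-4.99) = -18.96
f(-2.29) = 14.20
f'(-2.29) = -8.16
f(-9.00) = 159.00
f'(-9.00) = -35.00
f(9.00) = 177.00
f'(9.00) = 37.00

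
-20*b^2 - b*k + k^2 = (-5*b + k)*(4*b + k)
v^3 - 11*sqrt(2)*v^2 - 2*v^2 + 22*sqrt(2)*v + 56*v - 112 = (v - 2)*(v - 7*sqrt(2))*(v - 4*sqrt(2))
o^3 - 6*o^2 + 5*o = o*(o - 5)*(o - 1)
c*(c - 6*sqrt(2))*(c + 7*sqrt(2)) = c^3 + sqrt(2)*c^2 - 84*c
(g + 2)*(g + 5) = g^2 + 7*g + 10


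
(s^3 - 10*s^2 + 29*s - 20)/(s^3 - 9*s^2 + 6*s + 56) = (s^2 - 6*s + 5)/(s^2 - 5*s - 14)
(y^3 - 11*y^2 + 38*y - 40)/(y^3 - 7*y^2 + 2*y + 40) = (y - 2)/(y + 2)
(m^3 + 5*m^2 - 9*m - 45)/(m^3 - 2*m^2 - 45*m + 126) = (m^2 + 8*m + 15)/(m^2 + m - 42)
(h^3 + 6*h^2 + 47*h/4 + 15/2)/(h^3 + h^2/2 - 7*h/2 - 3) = (h^2 + 9*h/2 + 5)/(h^2 - h - 2)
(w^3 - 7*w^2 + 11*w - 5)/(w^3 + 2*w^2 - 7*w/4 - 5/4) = 4*(w^2 - 6*w + 5)/(4*w^2 + 12*w + 5)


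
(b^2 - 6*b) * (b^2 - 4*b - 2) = b^4 - 10*b^3 + 22*b^2 + 12*b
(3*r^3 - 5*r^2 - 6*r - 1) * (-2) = -6*r^3 + 10*r^2 + 12*r + 2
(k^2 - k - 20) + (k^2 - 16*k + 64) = 2*k^2 - 17*k + 44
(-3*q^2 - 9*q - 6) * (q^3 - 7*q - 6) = -3*q^5 - 9*q^4 + 15*q^3 + 81*q^2 + 96*q + 36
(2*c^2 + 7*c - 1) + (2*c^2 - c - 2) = 4*c^2 + 6*c - 3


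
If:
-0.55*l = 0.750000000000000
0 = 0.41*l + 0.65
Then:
No Solution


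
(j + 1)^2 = j^2 + 2*j + 1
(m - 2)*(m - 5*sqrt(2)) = m^2 - 5*sqrt(2)*m - 2*m + 10*sqrt(2)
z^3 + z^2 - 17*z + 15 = (z - 3)*(z - 1)*(z + 5)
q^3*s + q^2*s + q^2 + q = q*(q + 1)*(q*s + 1)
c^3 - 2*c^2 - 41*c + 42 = (c - 7)*(c - 1)*(c + 6)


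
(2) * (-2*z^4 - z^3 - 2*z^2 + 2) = -4*z^4 - 2*z^3 - 4*z^2 + 4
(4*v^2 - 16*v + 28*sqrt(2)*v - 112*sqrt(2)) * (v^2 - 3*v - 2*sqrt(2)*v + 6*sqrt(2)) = 4*v^4 - 28*v^3 + 20*sqrt(2)*v^3 - 140*sqrt(2)*v^2 - 64*v^2 + 240*sqrt(2)*v + 784*v - 1344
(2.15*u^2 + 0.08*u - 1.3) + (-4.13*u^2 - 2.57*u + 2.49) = -1.98*u^2 - 2.49*u + 1.19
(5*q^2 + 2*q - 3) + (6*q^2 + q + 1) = 11*q^2 + 3*q - 2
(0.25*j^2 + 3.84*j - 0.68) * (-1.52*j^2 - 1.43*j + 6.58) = -0.38*j^4 - 6.1943*j^3 - 2.8126*j^2 + 26.2396*j - 4.4744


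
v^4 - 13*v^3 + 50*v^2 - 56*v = v*(v - 7)*(v - 4)*(v - 2)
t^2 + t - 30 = (t - 5)*(t + 6)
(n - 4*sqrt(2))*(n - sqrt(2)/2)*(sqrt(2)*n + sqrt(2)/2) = sqrt(2)*n^3 - 9*n^2 + sqrt(2)*n^2/2 - 9*n/2 + 4*sqrt(2)*n + 2*sqrt(2)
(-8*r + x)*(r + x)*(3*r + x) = -24*r^3 - 29*r^2*x - 4*r*x^2 + x^3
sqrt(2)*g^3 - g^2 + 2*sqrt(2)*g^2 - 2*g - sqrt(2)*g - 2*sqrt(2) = (g + 2)*(g - sqrt(2))*(sqrt(2)*g + 1)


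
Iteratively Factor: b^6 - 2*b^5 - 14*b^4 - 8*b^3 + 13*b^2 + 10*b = (b - 5)*(b^5 + 3*b^4 + b^3 - 3*b^2 - 2*b) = b*(b - 5)*(b^4 + 3*b^3 + b^2 - 3*b - 2) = b*(b - 5)*(b - 1)*(b^3 + 4*b^2 + 5*b + 2) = b*(b - 5)*(b - 1)*(b + 1)*(b^2 + 3*b + 2) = b*(b - 5)*(b - 1)*(b + 1)*(b + 2)*(b + 1)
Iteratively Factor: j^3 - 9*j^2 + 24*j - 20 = (j - 2)*(j^2 - 7*j + 10) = (j - 2)^2*(j - 5)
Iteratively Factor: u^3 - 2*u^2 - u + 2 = (u - 2)*(u^2 - 1) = (u - 2)*(u - 1)*(u + 1)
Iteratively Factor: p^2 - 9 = (p + 3)*(p - 3)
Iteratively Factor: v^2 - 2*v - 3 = (v + 1)*(v - 3)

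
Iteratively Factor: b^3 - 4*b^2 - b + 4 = (b - 1)*(b^2 - 3*b - 4) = (b - 1)*(b + 1)*(b - 4)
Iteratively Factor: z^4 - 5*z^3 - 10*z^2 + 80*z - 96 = (z - 3)*(z^3 - 2*z^2 - 16*z + 32) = (z - 3)*(z - 2)*(z^2 - 16) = (z - 3)*(z - 2)*(z + 4)*(z - 4)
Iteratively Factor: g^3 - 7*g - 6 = (g - 3)*(g^2 + 3*g + 2) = (g - 3)*(g + 1)*(g + 2)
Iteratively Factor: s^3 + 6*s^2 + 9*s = (s + 3)*(s^2 + 3*s) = s*(s + 3)*(s + 3)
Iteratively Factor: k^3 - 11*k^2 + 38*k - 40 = (k - 4)*(k^2 - 7*k + 10) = (k - 5)*(k - 4)*(k - 2)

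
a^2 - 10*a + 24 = (a - 6)*(a - 4)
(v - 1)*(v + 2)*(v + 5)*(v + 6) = v^4 + 12*v^3 + 39*v^2 + 8*v - 60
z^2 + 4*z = z*(z + 4)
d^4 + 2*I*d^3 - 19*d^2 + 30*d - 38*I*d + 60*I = (d - 3)*(d - 2)*(d + 5)*(d + 2*I)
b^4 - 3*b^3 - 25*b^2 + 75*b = b*(b - 5)*(b - 3)*(b + 5)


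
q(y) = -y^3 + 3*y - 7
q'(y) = 3 - 3*y^2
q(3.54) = -40.74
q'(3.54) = -34.59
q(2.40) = -13.62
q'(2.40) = -14.28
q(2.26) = -11.76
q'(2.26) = -12.32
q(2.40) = -13.62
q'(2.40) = -14.28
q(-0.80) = -8.89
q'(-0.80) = 1.08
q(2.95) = -23.82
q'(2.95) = -23.11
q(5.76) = -180.82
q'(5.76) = -96.53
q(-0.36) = -8.03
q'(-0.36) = 2.61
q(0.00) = -7.00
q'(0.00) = 3.00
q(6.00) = -205.00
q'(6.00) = -105.00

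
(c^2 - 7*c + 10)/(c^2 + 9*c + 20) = (c^2 - 7*c + 10)/(c^2 + 9*c + 20)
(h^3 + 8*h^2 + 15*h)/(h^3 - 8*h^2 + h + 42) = h*(h^2 + 8*h + 15)/(h^3 - 8*h^2 + h + 42)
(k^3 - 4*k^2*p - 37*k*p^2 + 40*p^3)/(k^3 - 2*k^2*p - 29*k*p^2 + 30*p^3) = (-k + 8*p)/(-k + 6*p)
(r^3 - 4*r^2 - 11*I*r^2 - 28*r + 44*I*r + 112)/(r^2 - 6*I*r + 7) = (r^2 - 4*r*(1 + I) + 16*I)/(r + I)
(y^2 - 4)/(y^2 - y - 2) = (y + 2)/(y + 1)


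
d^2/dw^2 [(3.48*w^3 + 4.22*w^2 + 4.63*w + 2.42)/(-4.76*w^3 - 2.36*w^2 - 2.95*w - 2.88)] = (-113.044288*w^6 - 336.231168*w^5 - 42.0231839999997*w^4 + 498.900944*w^3 + 471.598992*w^2 + 113.591568*w - 0.55536399999999)/(107.850176*w^9 + 160.415808*w^8 + 280.053648*w^7 + 407.74064*w^6 + 367.679268*w^5 + 352.380804*w^4 + 264.419767*w^3 + 133.913952*w^2 + 73.40544*w + 23.887872)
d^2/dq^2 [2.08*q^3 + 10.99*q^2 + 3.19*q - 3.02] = 12.48*q + 21.98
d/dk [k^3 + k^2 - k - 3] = 3*k^2 + 2*k - 1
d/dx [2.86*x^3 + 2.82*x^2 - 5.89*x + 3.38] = 8.58*x^2 + 5.64*x - 5.89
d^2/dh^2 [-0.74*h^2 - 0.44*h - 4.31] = -1.48000000000000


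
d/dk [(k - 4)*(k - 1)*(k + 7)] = 3*k^2 + 4*k - 31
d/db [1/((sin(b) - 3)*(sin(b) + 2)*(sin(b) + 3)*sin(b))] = 2*(-2*sin(b)^3 - 3*sin(b)^2 + 9*sin(b) + 9)*cos(b)/((sin(b) - 3)^2*(sin(b) + 2)^2*(sin(b) + 3)^2*sin(b)^2)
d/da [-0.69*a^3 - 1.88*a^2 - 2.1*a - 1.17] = -2.07*a^2 - 3.76*a - 2.1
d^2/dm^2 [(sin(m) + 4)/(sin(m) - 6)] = 10*(-6*sin(m) + cos(m)^2 + 1)/(sin(m) - 6)^3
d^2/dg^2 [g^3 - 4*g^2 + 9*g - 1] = 6*g - 8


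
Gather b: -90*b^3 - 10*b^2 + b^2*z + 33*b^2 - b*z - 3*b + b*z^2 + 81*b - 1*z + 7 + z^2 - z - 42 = -90*b^3 + b^2*(z + 23) + b*(z^2 - z + 78) + z^2 - 2*z - 35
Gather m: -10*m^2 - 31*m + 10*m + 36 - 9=-10*m^2 - 21*m + 27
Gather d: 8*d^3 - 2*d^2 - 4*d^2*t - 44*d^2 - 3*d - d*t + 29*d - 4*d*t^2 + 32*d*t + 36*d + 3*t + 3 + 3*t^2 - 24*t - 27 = 8*d^3 + d^2*(-4*t - 46) + d*(-4*t^2 + 31*t + 62) + 3*t^2 - 21*t - 24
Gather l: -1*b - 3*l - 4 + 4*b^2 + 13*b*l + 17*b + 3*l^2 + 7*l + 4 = 4*b^2 + 16*b + 3*l^2 + l*(13*b + 4)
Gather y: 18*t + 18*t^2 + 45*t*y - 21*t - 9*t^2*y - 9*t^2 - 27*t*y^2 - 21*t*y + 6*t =9*t^2 - 27*t*y^2 + 3*t + y*(-9*t^2 + 24*t)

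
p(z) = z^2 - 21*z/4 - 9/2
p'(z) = 2*z - 21/4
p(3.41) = -10.77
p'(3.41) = 1.57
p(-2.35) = 13.36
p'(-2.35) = -9.95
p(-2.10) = 10.94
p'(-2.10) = -9.45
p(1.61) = -10.36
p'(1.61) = -2.03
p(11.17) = 61.63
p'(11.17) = 17.09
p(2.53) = -11.38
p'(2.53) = -0.19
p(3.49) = -10.64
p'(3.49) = 1.73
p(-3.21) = 22.66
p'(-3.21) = -11.67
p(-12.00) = 202.50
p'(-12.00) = -29.25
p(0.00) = -4.50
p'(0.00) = -5.25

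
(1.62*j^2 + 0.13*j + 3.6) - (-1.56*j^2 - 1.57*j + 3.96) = 3.18*j^2 + 1.7*j - 0.36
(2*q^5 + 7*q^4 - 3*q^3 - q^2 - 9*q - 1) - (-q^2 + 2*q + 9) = 2*q^5 + 7*q^4 - 3*q^3 - 11*q - 10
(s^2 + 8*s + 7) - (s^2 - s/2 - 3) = 17*s/2 + 10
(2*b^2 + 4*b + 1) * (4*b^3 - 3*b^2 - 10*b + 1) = 8*b^5 + 10*b^4 - 28*b^3 - 41*b^2 - 6*b + 1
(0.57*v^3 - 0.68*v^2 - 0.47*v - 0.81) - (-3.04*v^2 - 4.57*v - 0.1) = 0.57*v^3 + 2.36*v^2 + 4.1*v - 0.71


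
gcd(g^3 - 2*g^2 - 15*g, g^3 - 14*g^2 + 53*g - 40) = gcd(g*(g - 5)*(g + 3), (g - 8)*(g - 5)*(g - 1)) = g - 5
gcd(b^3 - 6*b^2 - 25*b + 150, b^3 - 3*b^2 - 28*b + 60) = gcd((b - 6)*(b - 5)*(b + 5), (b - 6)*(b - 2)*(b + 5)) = b^2 - b - 30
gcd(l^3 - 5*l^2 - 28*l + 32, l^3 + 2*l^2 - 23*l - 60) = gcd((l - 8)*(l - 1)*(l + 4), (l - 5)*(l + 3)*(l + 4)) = l + 4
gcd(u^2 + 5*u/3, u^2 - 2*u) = u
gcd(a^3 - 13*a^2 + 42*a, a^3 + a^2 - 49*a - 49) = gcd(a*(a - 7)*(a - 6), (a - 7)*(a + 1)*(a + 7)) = a - 7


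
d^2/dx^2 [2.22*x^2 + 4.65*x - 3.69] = 4.44000000000000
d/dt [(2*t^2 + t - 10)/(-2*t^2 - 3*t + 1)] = (-4*t^2 - 36*t - 29)/(4*t^4 + 12*t^3 + 5*t^2 - 6*t + 1)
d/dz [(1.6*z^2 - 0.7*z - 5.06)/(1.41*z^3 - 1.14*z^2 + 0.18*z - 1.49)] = (-2.256*z^4 + 1.974*z^3 + 20.8938*z^2 - 16.3048*z + 1.9538)/(1.9881*z^6 - 3.2148*z^5 + 1.8072*z^4 - 4.6122*z^3 + 3.4296*z^2 - 0.5364*z + 2.2201)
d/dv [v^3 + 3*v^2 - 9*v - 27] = 3*v^2 + 6*v - 9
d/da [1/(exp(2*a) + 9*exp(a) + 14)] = (-2*exp(a) - 9)*exp(a)/(exp(2*a) + 9*exp(a) + 14)^2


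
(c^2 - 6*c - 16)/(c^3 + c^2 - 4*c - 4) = (c - 8)/(c^2 - c - 2)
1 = 1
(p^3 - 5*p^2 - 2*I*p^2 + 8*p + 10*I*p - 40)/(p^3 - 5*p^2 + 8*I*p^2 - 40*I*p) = (p^2 - 2*I*p + 8)/(p*(p + 8*I))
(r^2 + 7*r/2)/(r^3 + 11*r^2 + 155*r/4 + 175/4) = 2*r/(2*r^2 + 15*r + 25)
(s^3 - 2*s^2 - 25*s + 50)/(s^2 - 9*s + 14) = (s^2 - 25)/(s - 7)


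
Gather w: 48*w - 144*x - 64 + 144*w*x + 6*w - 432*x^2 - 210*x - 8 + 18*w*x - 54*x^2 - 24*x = w*(162*x + 54) - 486*x^2 - 378*x - 72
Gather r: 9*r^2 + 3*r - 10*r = 9*r^2 - 7*r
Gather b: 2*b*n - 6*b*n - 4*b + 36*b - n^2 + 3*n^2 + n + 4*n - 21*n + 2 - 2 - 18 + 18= b*(32 - 4*n) + 2*n^2 - 16*n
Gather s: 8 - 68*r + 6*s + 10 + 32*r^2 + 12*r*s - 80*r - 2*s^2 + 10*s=32*r^2 - 148*r - 2*s^2 + s*(12*r + 16) + 18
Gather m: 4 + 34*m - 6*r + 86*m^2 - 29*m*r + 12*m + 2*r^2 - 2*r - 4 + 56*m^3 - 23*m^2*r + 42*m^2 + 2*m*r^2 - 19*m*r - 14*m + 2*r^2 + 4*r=56*m^3 + m^2*(128 - 23*r) + m*(2*r^2 - 48*r + 32) + 4*r^2 - 4*r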